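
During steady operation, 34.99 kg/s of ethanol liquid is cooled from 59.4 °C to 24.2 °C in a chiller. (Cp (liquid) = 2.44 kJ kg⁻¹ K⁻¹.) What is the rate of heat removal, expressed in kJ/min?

Q_c = 180000 kJ/min

Q = ṁ·Cp·ΔT = 34.99 × 2.44 × (24.2 − 59.4) = -3005.2 kJ/s
Cooling duty = 180310 kJ/min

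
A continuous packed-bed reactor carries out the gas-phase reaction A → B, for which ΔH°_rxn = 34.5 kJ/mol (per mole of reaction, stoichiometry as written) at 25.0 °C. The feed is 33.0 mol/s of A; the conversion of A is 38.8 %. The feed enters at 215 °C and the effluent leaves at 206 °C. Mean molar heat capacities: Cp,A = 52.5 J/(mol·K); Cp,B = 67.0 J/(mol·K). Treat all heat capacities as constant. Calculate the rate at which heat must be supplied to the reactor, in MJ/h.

Q_in = 1660 MJ/h

Extent of reaction ξ = 0.388 × 33.0 = 12.804 mol/s
Reaction term: ξ·ΔH°_rxn = 12.804 × 34.5 = 441.74 kJ/s
Sensible, feed 215→25 °C: -329.18 kJ/s
Outlet flows (mol/s): A 20.196, B 12.804
Sensible, products 25→206 °C: 347.19 kJ/s
Q = ΔH = 459.75 kJ/s = 459.75 kW
Heat supplied = 1655.1 MJ/h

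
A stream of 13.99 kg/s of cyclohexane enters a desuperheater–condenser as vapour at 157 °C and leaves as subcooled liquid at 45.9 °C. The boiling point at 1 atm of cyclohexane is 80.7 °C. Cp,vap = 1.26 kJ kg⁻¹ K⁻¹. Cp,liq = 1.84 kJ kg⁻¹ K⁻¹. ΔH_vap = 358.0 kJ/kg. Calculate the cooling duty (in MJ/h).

vapour 157→80.7 °C: -96.138 kJ/kg
condensation at 80.7 °C: -358 kJ/kg
liquid 80.7→45.9 °C: -64.032 kJ/kg
Δh = -96.138 + -358 + -64.032 = -518.17 kJ/kg
Q = ṁ·Δh = 13.99 kg/s × -518.17 kJ/kg = -7249.2 kJ/s
|Q| = 7249.2 kW = 26097 MJ/h

Q_c = 26100 MJ/h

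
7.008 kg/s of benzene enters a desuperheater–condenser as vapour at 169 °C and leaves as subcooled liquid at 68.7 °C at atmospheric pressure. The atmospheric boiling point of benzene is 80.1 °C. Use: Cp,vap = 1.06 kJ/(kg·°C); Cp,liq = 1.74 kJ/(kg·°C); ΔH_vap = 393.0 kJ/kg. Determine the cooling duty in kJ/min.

vapour 169→80.1 °C: -94.234 kJ/kg
condensation at 80.1 °C: -393 kJ/kg
liquid 80.1→68.7 °C: -19.836 kJ/kg
Δh = -94.234 + -393 + -19.836 = -507.07 kJ/kg
Q = ṁ·Δh = 7.008 kg/s × -507.07 kJ/kg = -3553.5 kJ/s
|Q| = 3553.5 kW = 213210 kJ/min

Q_c = 213000 kJ/min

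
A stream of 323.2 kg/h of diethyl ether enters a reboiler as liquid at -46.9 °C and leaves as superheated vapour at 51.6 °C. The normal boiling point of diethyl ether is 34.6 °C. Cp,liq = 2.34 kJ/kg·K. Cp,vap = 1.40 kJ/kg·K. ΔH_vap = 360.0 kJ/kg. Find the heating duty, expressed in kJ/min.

liquid -46.9→34.6 °C: 190.71 kJ/kg
vaporisation at 34.6 °C: 360 kJ/kg
vapour 34.6→51.6 °C: 23.8 kJ/kg
Δh = 190.71 + 360 + 23.8 = 574.51 kJ/kg
Q = ṁ·Δh = 323.2 kg/h × 574.51 kJ/kg = 185680 kJ/h
|Q| = 51.578 kW = 3094.7 kJ/min

Q = 3090 kJ/min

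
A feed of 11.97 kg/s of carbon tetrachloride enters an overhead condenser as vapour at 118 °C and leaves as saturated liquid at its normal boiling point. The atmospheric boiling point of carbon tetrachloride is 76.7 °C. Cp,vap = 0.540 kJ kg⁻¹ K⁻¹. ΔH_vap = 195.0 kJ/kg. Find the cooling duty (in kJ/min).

Q_c = 156000 kJ/min

vapour 118→76.7 °C: -22.302 kJ/kg
condensation at 76.7 °C: -195 kJ/kg
Δh = -22.302 + -195 = -217.3 kJ/kg
Q = ṁ·Δh = 11.97 kg/s × -217.3 kJ/kg = -2601.1 kJ/s
|Q| = 2601.1 kW = 156070 kJ/min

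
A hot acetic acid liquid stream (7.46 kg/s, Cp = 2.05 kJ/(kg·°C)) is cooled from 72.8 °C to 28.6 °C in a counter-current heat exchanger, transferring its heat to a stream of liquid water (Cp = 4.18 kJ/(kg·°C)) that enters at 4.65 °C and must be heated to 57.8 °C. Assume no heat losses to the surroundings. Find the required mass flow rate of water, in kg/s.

ṁ_c = 3.04 kg/s

Heat released by hot stream: Q = 7.46 × 2.05 × (72.8 − 28.6) = 675.95 kJ/s
Energy balance on cold side (adiabatic exchanger): Q = ṁ_c·Cp_c·(T_c,out − T_c,in)
ṁ_c = 675.95 / [4.18 × (57.8 − 4.65)] = 3.0425 kg/s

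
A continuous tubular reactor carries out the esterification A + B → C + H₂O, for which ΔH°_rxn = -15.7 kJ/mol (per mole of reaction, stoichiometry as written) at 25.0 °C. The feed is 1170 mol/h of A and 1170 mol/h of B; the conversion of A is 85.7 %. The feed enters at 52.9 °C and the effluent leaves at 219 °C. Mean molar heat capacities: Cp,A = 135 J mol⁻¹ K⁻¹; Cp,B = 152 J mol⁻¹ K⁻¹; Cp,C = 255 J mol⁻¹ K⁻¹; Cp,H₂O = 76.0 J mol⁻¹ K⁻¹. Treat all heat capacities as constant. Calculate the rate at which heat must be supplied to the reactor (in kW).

Q_in = 13.5 kW

Extent of reaction ξ = 0.857 × 1170 = 1002.7 mol/h
Reaction term: ξ·ΔH°_rxn = 1002.7 × -15.7 = -15742 kJ/h
Sensible, feed 52.9→25 °C: -9368.5 kJ/h
Outlet flows (mol/h): A 167.31, B 167.31, C 1002.7, H₂O 1002.7
Sensible, products 25→219 °C: 73702 kJ/h
Q = ΔH = 48591 kJ/h = 13.498 kW
Heat supplied = 13.498 kW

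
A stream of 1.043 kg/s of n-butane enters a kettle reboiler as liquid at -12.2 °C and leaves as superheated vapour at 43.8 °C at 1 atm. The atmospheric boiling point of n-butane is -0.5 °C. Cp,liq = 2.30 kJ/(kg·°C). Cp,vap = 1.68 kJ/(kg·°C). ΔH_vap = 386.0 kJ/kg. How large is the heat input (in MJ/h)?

Q = 1830 MJ/h

liquid -12.2→-0.5 °C: 26.91 kJ/kg
vaporisation at -0.5 °C: 386 kJ/kg
vapour -0.5→43.8 °C: 74.424 kJ/kg
Δh = 26.91 + 386 + 74.424 = 487.33 kJ/kg
Q = ṁ·Δh = 1.043 kg/s × 487.33 kJ/kg = 508.29 kJ/s
|Q| = 508.29 kW = 1829.8 MJ/h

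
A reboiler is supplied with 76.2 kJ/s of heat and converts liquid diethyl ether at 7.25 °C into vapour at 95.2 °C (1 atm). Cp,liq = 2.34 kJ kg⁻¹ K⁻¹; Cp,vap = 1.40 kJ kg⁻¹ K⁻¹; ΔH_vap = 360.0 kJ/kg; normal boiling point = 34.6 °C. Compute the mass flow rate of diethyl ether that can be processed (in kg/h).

ṁ = 539 kg/h

Δh = 2.34×(34.6−7.25) + 360.0 + 1.40×(95.2−34.6) = 508.84 kJ/kg
Q = 76.2 kJ/s = 76.2 kJ/s = 274320 kJ/h
ṁ = Q/Δh = 274320 / 508.84 = 539.11 kg/h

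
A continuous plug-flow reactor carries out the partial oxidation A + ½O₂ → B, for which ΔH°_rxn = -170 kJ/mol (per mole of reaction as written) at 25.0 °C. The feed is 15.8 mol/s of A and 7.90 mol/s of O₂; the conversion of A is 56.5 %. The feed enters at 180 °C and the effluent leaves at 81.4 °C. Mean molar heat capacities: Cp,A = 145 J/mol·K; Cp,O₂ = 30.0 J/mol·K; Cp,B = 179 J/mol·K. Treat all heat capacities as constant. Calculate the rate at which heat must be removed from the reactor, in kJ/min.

Extent of reaction ξ = 0.565 × 15.8 = 8.927 mol/s
Reaction term: ξ·ΔH°_rxn = 8.927 × -170 = -1517.6 kJ/s
Sensible, feed 180→25 °C: -391.84 kJ/s
Outlet flows (mol/s): A 6.873, O₂ 3.4365, B 8.927
Sensible, products 25→81.4 °C: 152.15 kJ/s
Q = ΔH = -1757.3 kJ/s = -1757.3 kW
Heat removed = 105440 kJ/min

Q_out = 105000 kJ/min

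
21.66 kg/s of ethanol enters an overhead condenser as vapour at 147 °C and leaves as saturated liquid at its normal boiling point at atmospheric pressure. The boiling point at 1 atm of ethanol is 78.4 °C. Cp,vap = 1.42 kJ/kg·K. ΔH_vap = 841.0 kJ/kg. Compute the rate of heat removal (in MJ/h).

Q_c = 73200 MJ/h

vapour 147→78.4 °C: -97.412 kJ/kg
condensation at 78.4 °C: -841 kJ/kg
Δh = -97.412 + -841 = -938.41 kJ/kg
Q = ṁ·Δh = 21.66 kg/s × -938.41 kJ/kg = -20326 kJ/s
|Q| = 20326 kW = 73174 MJ/h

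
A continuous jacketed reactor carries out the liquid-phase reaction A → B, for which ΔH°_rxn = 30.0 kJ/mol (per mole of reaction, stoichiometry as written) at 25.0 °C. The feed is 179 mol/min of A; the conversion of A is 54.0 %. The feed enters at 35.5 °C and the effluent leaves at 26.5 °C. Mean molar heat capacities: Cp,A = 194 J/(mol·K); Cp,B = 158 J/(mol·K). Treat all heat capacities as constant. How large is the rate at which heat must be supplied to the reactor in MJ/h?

Q_in = 155 MJ/h

Extent of reaction ξ = 0.540 × 179 = 96.66 mol/min
Reaction term: ξ·ΔH°_rxn = 96.66 × 30.0 = 2899.8 kJ/min
Sensible, feed 35.5→25 °C: -364.62 kJ/min
Outlet flows (mol/min): A 82.34, B 96.66
Sensible, products 25→26.5 °C: 46.869 kJ/min
Q = ΔH = 2582 kJ/min = 43.034 kW
Heat supplied = 154.92 MJ/h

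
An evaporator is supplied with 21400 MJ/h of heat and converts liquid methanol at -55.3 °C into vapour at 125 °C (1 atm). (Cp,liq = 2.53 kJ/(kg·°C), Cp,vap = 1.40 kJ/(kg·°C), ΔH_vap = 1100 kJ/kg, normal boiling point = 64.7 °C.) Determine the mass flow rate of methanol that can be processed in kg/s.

Δh = 2.53×(64.7−-55.3) + 1100 + 1.40×(125−64.7) = 1488 kJ/kg
Q = 21400 MJ/h = 5944.4 kJ/s = 5944.4 kJ/s
ṁ = Q/Δh = 5944.4 / 1488 = 3.9949 kg/s

ṁ = 3.99 kg/s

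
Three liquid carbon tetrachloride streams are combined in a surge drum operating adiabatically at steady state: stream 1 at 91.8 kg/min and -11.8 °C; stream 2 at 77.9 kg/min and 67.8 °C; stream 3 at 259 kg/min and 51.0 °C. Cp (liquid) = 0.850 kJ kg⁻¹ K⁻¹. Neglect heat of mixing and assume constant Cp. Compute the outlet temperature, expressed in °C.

Energy balance with Q = 0: Σ ṁᵢCp,ᵢ(T_out − Tᵢ) = 0
T_out = Σ ṁᵢCp,ᵢTᵢ / Σ ṁᵢCp,ᵢ
      = 14796 / 364.39 = 40.605 °C

T_out = 40.6 °C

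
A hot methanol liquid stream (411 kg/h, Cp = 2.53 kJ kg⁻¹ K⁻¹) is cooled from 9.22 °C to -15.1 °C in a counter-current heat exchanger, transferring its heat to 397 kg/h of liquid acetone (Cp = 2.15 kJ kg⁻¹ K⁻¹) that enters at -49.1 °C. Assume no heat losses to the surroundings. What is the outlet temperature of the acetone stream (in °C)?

Heat released by hot stream: Q = 411 × 2.53 × (9.22 − -15.1) = 25289 kJ/h
Energy balance on cold side (adiabatic exchanger): Q = ṁ_c·Cp_c·(T_c,out − T_c,in)
T_c,out = -49.1 + 25289/(397 × 2.15) = -19.472 °C

T_c,out = -19.5 °C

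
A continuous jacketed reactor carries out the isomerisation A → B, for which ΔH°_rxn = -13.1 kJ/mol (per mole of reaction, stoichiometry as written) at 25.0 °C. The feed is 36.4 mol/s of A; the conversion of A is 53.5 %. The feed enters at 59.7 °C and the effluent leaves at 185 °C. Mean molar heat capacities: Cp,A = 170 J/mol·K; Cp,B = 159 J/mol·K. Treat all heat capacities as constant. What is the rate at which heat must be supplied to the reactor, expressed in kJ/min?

Q_in = 29200 kJ/min

Extent of reaction ξ = 0.535 × 36.4 = 19.474 mol/s
Reaction term: ξ·ΔH°_rxn = 19.474 × -13.1 = -255.11 kJ/s
Sensible, feed 59.7→25 °C: -214.72 kJ/s
Outlet flows (mol/s): A 16.926, B 19.474
Sensible, products 25→185 °C: 955.81 kJ/s
Q = ΔH = 485.97 kJ/s = 485.97 kW
Heat supplied = 29158 kJ/min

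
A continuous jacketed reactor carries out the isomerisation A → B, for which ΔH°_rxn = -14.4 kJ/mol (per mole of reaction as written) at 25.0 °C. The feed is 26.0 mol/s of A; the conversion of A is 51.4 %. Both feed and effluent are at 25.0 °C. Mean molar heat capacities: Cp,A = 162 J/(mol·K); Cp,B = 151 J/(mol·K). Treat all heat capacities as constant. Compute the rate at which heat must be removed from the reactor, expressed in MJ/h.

Q_out = 693 MJ/h

Extent of reaction ξ = 0.514 × 26.0 = 13.364 mol/s
Reaction term: ξ·ΔH°_rxn = 13.364 × -14.4 = -192.44 kJ/s
Q = ΔH = -192.44 kJ/s = -192.44 kW
Heat removed = 692.79 MJ/h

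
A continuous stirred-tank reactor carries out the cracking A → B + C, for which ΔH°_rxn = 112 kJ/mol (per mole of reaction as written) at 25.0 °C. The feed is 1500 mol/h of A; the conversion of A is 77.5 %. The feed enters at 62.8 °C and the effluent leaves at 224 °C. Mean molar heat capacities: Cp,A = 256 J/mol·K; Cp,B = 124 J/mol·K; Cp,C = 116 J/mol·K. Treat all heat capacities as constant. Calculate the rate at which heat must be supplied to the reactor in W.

Extent of reaction ξ = 0.775 × 1500 = 1162.5 mol/h
Reaction term: ξ·ΔH°_rxn = 1162.5 × 112 = 130200 kJ/h
Sensible, feed 62.8→25 °C: -14515 kJ/h
Outlet flows (mol/h): A 337.5, B 1162.5, C 1162.5
Sensible, products 25→224 °C: 72715 kJ/h
Q = ΔH = 188400 kJ/h = 52.333 kW
Heat supplied = 52333 W

Q_in = 52300 W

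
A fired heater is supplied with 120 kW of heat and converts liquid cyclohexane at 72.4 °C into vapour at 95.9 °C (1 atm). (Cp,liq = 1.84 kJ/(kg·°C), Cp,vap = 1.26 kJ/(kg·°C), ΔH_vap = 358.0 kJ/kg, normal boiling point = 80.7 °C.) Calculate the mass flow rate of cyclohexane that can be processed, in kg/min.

Δh = 1.84×(80.7−72.4) + 358.0 + 1.26×(95.9−80.7) = 392.42 kJ/kg
Q = 120 kW = 120 kJ/s = 7200 kJ/min
ṁ = Q/Δh = 7200 / 392.42 = 18.348 kg/min

ṁ = 18.3 kg/min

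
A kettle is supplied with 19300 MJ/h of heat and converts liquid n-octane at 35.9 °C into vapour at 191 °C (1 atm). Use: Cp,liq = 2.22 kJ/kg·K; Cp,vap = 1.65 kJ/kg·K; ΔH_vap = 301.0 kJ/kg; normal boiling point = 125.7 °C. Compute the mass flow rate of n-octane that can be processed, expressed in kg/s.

ṁ = 8.82 kg/s

Δh = 2.22×(125.7−35.9) + 301.0 + 1.65×(191−125.7) = 608.1 kJ/kg
Q = 19300 MJ/h = 5361.1 kJ/s = 5361.1 kJ/s
ṁ = Q/Δh = 5361.1 / 608.1 = 8.8162 kg/s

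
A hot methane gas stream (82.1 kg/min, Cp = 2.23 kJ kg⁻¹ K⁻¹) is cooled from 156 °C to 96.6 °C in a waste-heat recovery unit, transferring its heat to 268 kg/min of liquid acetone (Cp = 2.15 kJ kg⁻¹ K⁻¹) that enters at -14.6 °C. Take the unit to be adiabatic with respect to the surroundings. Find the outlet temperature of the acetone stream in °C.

Heat released by hot stream: Q = 82.1 × 2.23 × (156 − 96.6) = 10875 kJ/min
Energy balance on cold side (adiabatic exchanger): Q = ṁ_c·Cp_c·(T_c,out − T_c,in)
T_c,out = -14.6 + 10875/(268 × 2.15) = 4.2739 °C

T_c,out = 4.27 °C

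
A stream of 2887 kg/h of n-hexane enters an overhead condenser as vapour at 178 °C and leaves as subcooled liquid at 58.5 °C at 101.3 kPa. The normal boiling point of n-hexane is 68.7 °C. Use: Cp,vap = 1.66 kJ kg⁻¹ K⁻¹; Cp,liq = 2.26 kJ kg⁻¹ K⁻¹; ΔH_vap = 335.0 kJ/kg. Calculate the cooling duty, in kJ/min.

Q_c = 26000 kJ/min

vapour 178→68.7 °C: -181.44 kJ/kg
condensation at 68.7 °C: -335 kJ/kg
liquid 68.7→58.5 °C: -23.052 kJ/kg
Δh = -181.44 + -335 + -23.052 = -539.49 kJ/kg
Q = ṁ·Δh = 2887 kg/h × -539.49 kJ/kg = -1.5575e+06 kJ/h
|Q| = 432.64 kW = 25958 kJ/min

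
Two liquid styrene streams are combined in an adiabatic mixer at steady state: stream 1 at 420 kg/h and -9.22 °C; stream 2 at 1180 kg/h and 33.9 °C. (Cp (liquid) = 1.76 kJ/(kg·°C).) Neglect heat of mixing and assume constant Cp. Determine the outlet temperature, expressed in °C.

Adiabatic, steady state ⇒ Σ ṁᵢCp,ᵢ(T_out − Tᵢ) = 0
T_out = Σ ṁᵢCp,ᵢTᵢ / Σ ṁᵢCp,ᵢ
      = 63588 / 2816 = 22.581 °C

T_out = 22.6 °C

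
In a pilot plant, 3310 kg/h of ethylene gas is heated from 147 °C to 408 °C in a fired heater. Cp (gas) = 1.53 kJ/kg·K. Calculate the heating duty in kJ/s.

Q = ṁ·Cp·ΔT = 3310 × 1.53 × (408 − 147) = 1.3218e+06 kJ/h
Converting: 1.3218e+06 / 3600 s = 367.16 kW

Q = 367 kJ/s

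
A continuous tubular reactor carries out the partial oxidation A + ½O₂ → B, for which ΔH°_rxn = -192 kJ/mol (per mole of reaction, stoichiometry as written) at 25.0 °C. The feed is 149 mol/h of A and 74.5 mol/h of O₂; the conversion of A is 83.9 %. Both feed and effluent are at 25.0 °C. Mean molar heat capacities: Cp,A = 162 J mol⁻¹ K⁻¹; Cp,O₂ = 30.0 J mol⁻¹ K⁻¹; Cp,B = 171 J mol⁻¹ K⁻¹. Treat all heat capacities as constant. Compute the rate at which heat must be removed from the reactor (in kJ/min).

Q_out = 400 kJ/min

Extent of reaction ξ = 0.839 × 149 = 125.01 mol/h
Reaction term: ξ·ΔH°_rxn = 125.01 × -192 = -24002 kJ/h
Q = ΔH = -24002 kJ/h = -6.6673 kW
Heat removed = 400.04 kJ/min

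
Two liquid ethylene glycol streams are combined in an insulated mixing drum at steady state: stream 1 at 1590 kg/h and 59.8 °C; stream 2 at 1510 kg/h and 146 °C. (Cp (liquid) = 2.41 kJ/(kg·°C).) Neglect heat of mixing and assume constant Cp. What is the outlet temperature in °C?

Energy balance with Q = 0: Σ ṁᵢCp,ᵢ(T_out − Tᵢ) = 0
T_out = Σ ṁᵢCp,ᵢTᵢ / Σ ṁᵢCp,ᵢ
      = 760460 / 7471 = 101.79 °C

T_out = 102 °C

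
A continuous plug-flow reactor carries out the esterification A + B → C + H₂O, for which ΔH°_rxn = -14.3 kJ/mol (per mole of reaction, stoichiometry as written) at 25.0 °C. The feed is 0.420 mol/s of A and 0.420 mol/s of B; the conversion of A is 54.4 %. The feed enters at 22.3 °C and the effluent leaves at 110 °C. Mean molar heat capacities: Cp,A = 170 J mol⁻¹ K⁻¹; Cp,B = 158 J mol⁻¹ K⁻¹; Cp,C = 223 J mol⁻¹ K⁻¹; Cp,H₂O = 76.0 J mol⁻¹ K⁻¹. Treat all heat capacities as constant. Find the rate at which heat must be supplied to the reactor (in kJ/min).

Q_in = 495 kJ/min

Extent of reaction ξ = 0.544 × 0.420 = 0.22848 mol/s
Reaction term: ξ·ΔH°_rxn = 0.22848 × -14.3 = -3.2673 kJ/s
Sensible, feed 22.3→25 °C: 0.37195 kJ/s
Outlet flows (mol/s): A 0.19152, B 0.19152, C 0.22848, H₂O 0.22848
Sensible, products 25→110 °C: 11.146 kJ/s
Q = ΔH = 8.2511 kJ/s = 8.2511 kW
Heat supplied = 495.07 kJ/min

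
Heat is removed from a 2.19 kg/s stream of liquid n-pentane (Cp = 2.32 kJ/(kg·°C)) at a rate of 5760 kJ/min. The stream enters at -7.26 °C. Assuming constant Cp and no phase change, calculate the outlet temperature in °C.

T_out = -26.2 °C

Q = 5760 kJ/min = 96 kJ/s
ΔT = Q/(ṁ·Cp) = 96/(2.19×2.32) = 18.895 K
T_out = -7.26 − 18.895 = -26.155 °C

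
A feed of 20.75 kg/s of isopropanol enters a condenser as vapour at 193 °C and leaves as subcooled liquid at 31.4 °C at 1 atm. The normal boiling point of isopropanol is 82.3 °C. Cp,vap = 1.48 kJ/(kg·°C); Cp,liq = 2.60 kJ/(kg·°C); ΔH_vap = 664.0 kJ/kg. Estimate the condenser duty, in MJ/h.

vapour 193→82.3 °C: -163.84 kJ/kg
condensation at 82.3 °C: -664 kJ/kg
liquid 82.3→31.4 °C: -132.34 kJ/kg
Δh = -163.84 + -664 + -132.34 = -960.18 kJ/kg
Q = ṁ·Δh = 20.75 kg/s × -960.18 kJ/kg = -19924 kJ/s
|Q| = 19924 kW = 71725 MJ/h

Q_c = 71700 MJ/h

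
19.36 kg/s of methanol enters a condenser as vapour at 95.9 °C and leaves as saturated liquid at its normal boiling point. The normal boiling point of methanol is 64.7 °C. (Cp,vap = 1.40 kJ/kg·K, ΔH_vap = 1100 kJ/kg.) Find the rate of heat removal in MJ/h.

vapour 95.9→64.7 °C: -43.68 kJ/kg
condensation at 64.7 °C: -1100 kJ/kg
Δh = -43.68 + -1100 = -1143.7 kJ/kg
Q = ṁ·Δh = 19.36 kg/s × -1143.7 kJ/kg = -22142 kJ/s
|Q| = 22142 kW = 79710 MJ/h

Q_c = 79700 MJ/h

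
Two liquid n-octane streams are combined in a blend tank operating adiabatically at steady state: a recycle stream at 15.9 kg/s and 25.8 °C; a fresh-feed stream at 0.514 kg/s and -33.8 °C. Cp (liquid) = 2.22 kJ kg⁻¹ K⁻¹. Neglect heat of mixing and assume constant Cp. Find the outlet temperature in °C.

T_out = 23.9 °C

Energy balance with Q = 0: Σ ṁᵢCp,ᵢ(T_out − Tᵢ) = 0
T_out = Σ ṁᵢCp,ᵢTᵢ / Σ ṁᵢCp,ᵢ
      = 872.12 / 36.439 = 23.934 °C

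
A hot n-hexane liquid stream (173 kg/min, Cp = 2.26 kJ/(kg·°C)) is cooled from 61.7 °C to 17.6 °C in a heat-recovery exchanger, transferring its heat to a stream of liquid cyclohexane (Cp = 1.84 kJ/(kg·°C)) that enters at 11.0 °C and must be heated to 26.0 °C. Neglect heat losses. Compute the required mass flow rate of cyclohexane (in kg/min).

Heat released by hot stream: Q = 173 × 2.26 × (61.7 − 17.6) = 17242 kJ/min
Energy balance on cold side (adiabatic exchanger): Q = ṁ_c·Cp_c·(T_c,out − T_c,in)
ṁ_c = 17242 / [1.84 × (26.0 − 11.0)] = 624.72 kg/min

ṁ_c = 625 kg/min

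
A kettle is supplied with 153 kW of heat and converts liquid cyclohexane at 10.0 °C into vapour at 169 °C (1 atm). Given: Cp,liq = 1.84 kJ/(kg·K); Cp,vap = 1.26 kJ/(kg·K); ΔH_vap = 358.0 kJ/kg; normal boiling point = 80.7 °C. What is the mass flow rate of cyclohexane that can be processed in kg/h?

Δh = 1.84×(80.7−10.0) + 358.0 + 1.26×(169−80.7) = 599.35 kJ/kg
Q = 153 kW = 153 kJ/s = 550800 kJ/h
ṁ = Q/Δh = 550800 / 599.35 = 919 kg/h

ṁ = 919 kg/h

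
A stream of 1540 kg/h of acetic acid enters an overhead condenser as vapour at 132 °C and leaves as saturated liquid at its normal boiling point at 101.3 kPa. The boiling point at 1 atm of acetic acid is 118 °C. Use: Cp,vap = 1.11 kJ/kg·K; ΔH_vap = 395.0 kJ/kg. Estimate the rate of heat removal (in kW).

Q_c = 176 kW

vapour 132→118 °C: -15.54 kJ/kg
condensation at 118 °C: -395 kJ/kg
Δh = -15.54 + -395 = -410.54 kJ/kg
Q = ṁ·Δh = 1540 kg/h × -410.54 kJ/kg = -632230 kJ/h
|Q| = 175.62 kW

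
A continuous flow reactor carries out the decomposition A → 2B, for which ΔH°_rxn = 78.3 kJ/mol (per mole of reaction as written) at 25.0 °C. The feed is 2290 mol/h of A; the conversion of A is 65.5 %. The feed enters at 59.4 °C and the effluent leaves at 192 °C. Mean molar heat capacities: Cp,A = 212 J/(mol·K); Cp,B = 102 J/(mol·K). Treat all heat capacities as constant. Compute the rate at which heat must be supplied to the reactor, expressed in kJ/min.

Q_in = 3000 kJ/min

Extent of reaction ξ = 0.655 × 2290 = 1500 mol/h
Reaction term: ξ·ΔH°_rxn = 1500 × 78.3 = 117450 kJ/h
Sensible, feed 59.4→25 °C: -16701 kJ/h
Outlet flows (mol/h): A 790.05, B 2999.9
Sensible, products 25→192 °C: 79071 kJ/h
Q = ΔH = 179820 kJ/h = 49.949 kW
Heat supplied = 2996.9 kJ/min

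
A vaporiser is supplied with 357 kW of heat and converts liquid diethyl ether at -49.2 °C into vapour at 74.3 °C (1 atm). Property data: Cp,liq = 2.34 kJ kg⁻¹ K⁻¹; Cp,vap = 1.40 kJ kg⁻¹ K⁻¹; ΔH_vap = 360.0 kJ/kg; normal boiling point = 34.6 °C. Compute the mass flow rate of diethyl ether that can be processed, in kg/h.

Δh = 2.34×(34.6−-49.2) + 360.0 + 1.40×(74.3−34.6) = 611.67 kJ/kg
Q = 357 kW = 357 kJ/s = 1.2852e+06 kJ/h
ṁ = Q/Δh = 1.2852e+06 / 611.67 = 2101.1 kg/h

ṁ = 2100 kg/h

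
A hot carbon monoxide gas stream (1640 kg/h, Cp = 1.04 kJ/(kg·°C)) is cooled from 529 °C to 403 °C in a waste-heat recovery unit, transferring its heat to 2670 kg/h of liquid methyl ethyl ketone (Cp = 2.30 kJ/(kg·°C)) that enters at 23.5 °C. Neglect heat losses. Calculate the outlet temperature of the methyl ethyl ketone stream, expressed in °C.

Heat released by hot stream: Q = 1640 × 1.04 × (529 − 403) = 214910 kJ/h
Energy balance on cold side (adiabatic exchanger): Q = ṁ_c·Cp_c·(T_c,out − T_c,in)
T_c,out = 23.5 + 214910/(2670 × 2.30) = 58.495 °C

T_c,out = 58.5 °C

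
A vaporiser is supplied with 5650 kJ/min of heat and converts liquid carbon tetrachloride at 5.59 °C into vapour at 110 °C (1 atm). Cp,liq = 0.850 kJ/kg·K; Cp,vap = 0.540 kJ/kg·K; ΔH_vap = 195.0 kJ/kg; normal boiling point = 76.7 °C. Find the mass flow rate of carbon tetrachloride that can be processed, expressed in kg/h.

Δh = 0.850×(76.7−5.59) + 195.0 + 0.540×(110−76.7) = 273.43 kJ/kg
Q = 5650 kJ/min = 94.167 kJ/s = 339000 kJ/h
ṁ = Q/Δh = 339000 / 273.43 = 1239.8 kg/h

ṁ = 1240 kg/h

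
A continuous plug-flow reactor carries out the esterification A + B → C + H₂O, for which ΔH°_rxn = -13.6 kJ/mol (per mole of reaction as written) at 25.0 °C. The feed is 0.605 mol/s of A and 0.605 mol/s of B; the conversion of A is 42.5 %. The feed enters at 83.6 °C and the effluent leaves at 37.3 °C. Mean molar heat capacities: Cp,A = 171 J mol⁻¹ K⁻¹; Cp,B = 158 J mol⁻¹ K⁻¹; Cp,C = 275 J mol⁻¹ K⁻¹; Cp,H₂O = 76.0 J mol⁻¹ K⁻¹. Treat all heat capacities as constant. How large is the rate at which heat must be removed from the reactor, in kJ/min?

Q_out = 759 kJ/min

Extent of reaction ξ = 0.425 × 0.605 = 0.25712 mol/s
Reaction term: ξ·ΔH°_rxn = 0.25712 × -13.6 = -3.4969 kJ/s
Sensible, feed 83.6→25 °C: -11.664 kJ/s
Outlet flows (mol/s): A 0.34787, B 0.34787, C 0.25712, H₂O 0.25712
Sensible, products 25→37.3 °C: 2.5178 kJ/s
Q = ΔH = -12.643 kJ/s = -12.643 kW
Heat removed = 758.59 kJ/min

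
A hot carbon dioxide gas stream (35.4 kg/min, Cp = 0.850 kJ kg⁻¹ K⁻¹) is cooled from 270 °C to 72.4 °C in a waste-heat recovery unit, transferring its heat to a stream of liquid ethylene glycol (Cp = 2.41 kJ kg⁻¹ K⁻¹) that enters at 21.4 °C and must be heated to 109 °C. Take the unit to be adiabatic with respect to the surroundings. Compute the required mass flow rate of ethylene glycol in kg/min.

Heat released by hot stream: Q = 35.4 × 0.850 × (270 − 72.4) = 5945.8 kJ/min
Energy balance on cold side (adiabatic exchanger): Q = ṁ_c·Cp_c·(T_c,out − T_c,in)
ṁ_c = 5945.8 / [2.41 × (109 − 21.4)] = 28.164 kg/min

ṁ_c = 28.2 kg/min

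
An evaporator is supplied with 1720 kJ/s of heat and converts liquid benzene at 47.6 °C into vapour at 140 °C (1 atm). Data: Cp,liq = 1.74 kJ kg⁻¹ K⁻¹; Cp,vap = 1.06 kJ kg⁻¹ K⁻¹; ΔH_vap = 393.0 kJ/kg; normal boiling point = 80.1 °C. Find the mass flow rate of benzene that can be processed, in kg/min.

ṁ = 201 kg/min

Δh = 1.74×(80.1−47.6) + 393.0 + 1.06×(140−80.1) = 513.04 kJ/kg
Q = 1720 kJ/s = 1720 kJ/s = 103200 kJ/min
ṁ = Q/Δh = 103200 / 513.04 = 201.15 kg/min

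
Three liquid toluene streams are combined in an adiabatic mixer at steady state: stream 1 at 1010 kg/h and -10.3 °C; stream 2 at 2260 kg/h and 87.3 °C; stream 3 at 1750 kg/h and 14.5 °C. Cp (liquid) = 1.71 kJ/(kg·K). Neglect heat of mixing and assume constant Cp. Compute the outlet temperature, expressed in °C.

T_out = 42.3 °C

No heat crosses the boundary, so H_out = H_in.
T_out = Σ ṁᵢCp,ᵢTᵢ / Σ ṁᵢCp,ᵢ
      = 362980 / 8584.2 = 42.285 °C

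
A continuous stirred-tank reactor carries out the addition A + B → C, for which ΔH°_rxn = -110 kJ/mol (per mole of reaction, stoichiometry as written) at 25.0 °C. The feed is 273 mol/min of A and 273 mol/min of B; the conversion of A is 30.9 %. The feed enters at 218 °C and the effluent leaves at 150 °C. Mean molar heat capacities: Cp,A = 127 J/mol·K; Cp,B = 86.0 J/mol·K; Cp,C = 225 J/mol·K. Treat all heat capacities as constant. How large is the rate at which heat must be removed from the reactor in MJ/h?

Extent of reaction ξ = 0.309 × 273 = 84.357 mol/min
Reaction term: ξ·ΔH°_rxn = 84.357 × -110 = -9279.3 kJ/min
Sensible, feed 218→25 °C: -11223 kJ/min
Outlet flows (mol/min): A 188.64, B 188.64, C 84.357
Sensible, products 25→150 °C: 7395.2 kJ/min
Q = ΔH = -13107 kJ/min = -218.45 kW
Heat removed = 786.41 MJ/h

Q_out = 786 MJ/h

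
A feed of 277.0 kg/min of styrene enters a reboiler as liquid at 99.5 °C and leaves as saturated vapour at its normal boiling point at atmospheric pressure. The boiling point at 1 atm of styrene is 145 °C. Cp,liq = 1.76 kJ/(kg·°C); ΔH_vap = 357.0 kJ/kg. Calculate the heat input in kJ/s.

liquid 99.5→145 °C: 80.08 kJ/kg
vaporisation at 145 °C: 357 kJ/kg
Δh = 80.08 + 357 = 437.08 kJ/kg
Q = ṁ·Δh = 277.0 kg/min × 437.08 kJ/kg = 121070 kJ/min
|Q| = 2017.9 kW

Q = 2020 kJ/s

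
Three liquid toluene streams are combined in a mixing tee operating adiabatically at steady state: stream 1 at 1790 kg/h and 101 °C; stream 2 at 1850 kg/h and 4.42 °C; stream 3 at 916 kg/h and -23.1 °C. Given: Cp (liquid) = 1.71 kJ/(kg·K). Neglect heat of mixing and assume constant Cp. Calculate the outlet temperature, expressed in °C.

Energy balance with Q = 0: Σ ṁᵢCp,ᵢ(T_out − Tᵢ) = 0
Σ ṁᵢCp,ᵢTᵢ = 1790×1.71×101 + 1850×1.71×4.42 + 916×1.71×-23.1 = 286950
Σ ṁᵢCp,ᵢ = 1790×1.71 + 1850×1.71 + 916×1.71 = 7790.8
T_out = 286950 / 7790.8 = 36.832 °C

T_out = 36.8 °C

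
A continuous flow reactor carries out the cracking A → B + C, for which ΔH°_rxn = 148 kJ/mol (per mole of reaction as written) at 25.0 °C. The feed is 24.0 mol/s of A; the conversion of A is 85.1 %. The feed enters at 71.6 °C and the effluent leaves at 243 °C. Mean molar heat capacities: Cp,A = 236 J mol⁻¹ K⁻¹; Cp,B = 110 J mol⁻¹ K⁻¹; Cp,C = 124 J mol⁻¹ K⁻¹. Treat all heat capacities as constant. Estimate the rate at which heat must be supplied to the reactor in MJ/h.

Q_in = 14300 MJ/h

Extent of reaction ξ = 0.851 × 24.0 = 20.424 mol/s
Reaction term: ξ·ΔH°_rxn = 20.424 × 148 = 3022.8 kJ/s
Sensible, feed 71.6→25 °C: -263.94 kJ/s
Outlet flows (mol/s): A 3.576, B 20.424, C 20.424
Sensible, products 25→243 °C: 1225.8 kJ/s
Q = ΔH = 3984.7 kJ/s = 3984.7 kW
Heat supplied = 14345 MJ/h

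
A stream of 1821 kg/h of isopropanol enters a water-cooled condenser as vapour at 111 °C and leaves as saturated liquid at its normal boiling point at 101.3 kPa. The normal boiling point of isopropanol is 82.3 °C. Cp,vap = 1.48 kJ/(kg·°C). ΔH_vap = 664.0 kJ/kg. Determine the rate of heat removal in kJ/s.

Q_c = 357 kJ/s

vapour 111→82.3 °C: -42.476 kJ/kg
condensation at 82.3 °C: -664 kJ/kg
Δh = -42.476 + -664 = -706.48 kJ/kg
Q = ṁ·Δh = 1821 kg/h × -706.48 kJ/kg = -1.2865e+06 kJ/h
|Q| = 357.36 kW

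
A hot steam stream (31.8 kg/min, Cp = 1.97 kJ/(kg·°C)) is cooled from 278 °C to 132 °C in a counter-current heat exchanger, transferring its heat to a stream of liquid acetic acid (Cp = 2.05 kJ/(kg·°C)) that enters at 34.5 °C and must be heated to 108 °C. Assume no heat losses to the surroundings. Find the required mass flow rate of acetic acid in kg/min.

Heat released by hot stream: Q = 31.8 × 1.97 × (278 − 132) = 9146.3 kJ/min
Energy balance on cold side (adiabatic exchanger): Q = ṁ_c·Cp_c·(T_c,out − T_c,in)
ṁ_c = 9146.3 / [2.05 × (108 − 34.5)] = 60.702 kg/min

ṁ_c = 60.7 kg/min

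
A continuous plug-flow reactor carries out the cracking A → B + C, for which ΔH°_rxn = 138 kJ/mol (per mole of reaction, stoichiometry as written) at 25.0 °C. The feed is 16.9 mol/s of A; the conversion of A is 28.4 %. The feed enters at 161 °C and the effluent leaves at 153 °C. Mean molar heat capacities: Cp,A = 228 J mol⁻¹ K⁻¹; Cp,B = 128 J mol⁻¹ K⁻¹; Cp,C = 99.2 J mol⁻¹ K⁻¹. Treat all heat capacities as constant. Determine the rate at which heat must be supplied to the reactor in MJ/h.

Extent of reaction ξ = 0.284 × 16.9 = 4.7996 mol/s
Reaction term: ξ·ΔH°_rxn = 4.7996 × 138 = 662.34 kJ/s
Sensible, feed 161→25 °C: -524.04 kJ/s
Outlet flows (mol/s): A 12.1, B 4.7996, C 4.7996
Sensible, products 25→153 °C: 492.72 kJ/s
Q = ΔH = 631.03 kJ/s = 631.03 kW
Heat supplied = 2271.7 MJ/h

Q_in = 2270 MJ/h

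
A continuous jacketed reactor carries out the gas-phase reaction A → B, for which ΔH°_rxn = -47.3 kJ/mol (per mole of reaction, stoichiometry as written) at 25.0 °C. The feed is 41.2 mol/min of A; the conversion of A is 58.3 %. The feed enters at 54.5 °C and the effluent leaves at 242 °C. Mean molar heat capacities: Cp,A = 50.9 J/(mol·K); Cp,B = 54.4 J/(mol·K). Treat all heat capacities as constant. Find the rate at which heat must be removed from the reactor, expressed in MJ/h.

Q_out = 43.5 MJ/h

Extent of reaction ξ = 0.583 × 41.2 = 24.02 mol/min
Reaction term: ξ·ΔH°_rxn = 24.02 × -47.3 = -1136.1 kJ/min
Sensible, feed 54.5→25 °C: -61.864 kJ/min
Outlet flows (mol/min): A 17.18, B 24.02
Sensible, products 25→242 °C: 473.31 kJ/min
Q = ΔH = -724.68 kJ/min = -12.078 kW
Heat removed = 43.481 MJ/h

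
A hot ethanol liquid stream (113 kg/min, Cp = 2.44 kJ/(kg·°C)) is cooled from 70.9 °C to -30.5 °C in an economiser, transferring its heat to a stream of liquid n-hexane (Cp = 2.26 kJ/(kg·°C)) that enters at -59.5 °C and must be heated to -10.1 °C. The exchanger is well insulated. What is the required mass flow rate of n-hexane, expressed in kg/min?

ṁ_c = 250 kg/min

Heat released by hot stream: Q = 113 × 2.44 × (70.9 − -30.5) = 27958 kJ/min
Energy balance on cold side (adiabatic exchanger): Q = ṁ_c·Cp_c·(T_c,out − T_c,in)
ṁ_c = 27958 / [2.26 × (-10.1 − -59.5)] = 250.42 kg/min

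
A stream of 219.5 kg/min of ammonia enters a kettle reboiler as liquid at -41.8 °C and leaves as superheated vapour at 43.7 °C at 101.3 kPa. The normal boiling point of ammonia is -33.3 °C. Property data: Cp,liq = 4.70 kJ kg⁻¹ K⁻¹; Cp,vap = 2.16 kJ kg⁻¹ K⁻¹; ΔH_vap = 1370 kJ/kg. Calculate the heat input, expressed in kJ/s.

liquid -41.8→-33.3 °C: 39.95 kJ/kg
vaporisation at -33.3 °C: 1370 kJ/kg
vapour -33.3→43.7 °C: 166.32 kJ/kg
Δh = 39.95 + 1370 + 166.32 = 1576.3 kJ/kg
Q = ṁ·Δh = 219.5 kg/min × 1576.3 kJ/kg = 345990 kJ/min
|Q| = 5766.5 kW

Q = 5770 kJ/s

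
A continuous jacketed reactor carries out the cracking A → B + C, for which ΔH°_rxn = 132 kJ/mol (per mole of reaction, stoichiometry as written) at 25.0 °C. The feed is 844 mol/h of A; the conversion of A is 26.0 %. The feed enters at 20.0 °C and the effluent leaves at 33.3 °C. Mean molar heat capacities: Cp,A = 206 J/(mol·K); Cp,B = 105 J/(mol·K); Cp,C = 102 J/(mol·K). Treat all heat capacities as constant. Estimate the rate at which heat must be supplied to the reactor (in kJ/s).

Extent of reaction ξ = 0.260 × 844 = 219.44 mol/h
Reaction term: ξ·ΔH°_rxn = 219.44 × 132 = 28966 kJ/h
Sensible, feed 20.0→25 °C: 869.32 kJ/h
Outlet flows (mol/h): A 624.56, B 219.44, C 219.44
Sensible, products 25→33.3 °C: 1444.9 kJ/h
Q = ΔH = 31280 kJ/h = 8.689 kW
Heat supplied = 8.689 kJ/s

Q_in = 8.69 kJ/s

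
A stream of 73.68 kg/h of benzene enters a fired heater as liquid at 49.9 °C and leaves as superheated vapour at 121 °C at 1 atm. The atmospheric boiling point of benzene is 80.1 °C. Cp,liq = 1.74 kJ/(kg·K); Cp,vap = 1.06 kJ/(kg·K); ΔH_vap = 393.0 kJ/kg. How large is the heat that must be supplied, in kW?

liquid 49.9→80.1 °C: 52.548 kJ/kg
vaporisation at 80.1 °C: 393 kJ/kg
vapour 80.1→121 °C: 43.354 kJ/kg
Δh = 52.548 + 393 + 43.354 = 488.9 kJ/kg
Q = ṁ·Δh = 73.68 kg/h × 488.9 kJ/kg = 36022 kJ/h
|Q| = 10.006 kW

Q = 10.0 kW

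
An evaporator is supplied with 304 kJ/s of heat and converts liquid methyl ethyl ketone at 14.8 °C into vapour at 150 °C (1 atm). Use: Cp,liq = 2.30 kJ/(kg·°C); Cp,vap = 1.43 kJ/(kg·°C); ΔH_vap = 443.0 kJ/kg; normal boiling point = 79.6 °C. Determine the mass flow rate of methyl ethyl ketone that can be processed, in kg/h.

Δh = 2.30×(79.6−14.8) + 443.0 + 1.43×(150−79.6) = 692.71 kJ/kg
Q = 304 kJ/s = 304 kJ/s = 1.0944e+06 kJ/h
ṁ = Q/Δh = 1.0944e+06 / 692.71 = 1579.9 kg/h

ṁ = 1580 kg/h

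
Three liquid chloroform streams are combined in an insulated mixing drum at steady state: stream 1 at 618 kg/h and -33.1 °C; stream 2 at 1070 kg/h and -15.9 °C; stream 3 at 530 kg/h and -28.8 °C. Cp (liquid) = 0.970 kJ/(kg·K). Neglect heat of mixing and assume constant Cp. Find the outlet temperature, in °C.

T_out = -23.8 °C

Adiabatic, steady state ⇒ Σ ṁᵢCp,ᵢ(T_out − Tᵢ) = 0
T_out = Σ ṁᵢCp,ᵢTᵢ / Σ ṁᵢCp,ᵢ
      = -51151 / 2151.5 = -23.775 °C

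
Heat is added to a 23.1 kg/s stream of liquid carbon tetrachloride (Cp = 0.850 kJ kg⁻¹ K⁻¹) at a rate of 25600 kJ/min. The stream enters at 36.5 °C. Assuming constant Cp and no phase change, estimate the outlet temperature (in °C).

Q = 25600 kJ/min = 426.67 kJ/s
ΔT = Q/(ṁ·Cp) = 426.67/(23.1×0.850) = 21.73 K
T_out = 36.5 + 21.73 = 58.23 °C

T_out = 58.2 °C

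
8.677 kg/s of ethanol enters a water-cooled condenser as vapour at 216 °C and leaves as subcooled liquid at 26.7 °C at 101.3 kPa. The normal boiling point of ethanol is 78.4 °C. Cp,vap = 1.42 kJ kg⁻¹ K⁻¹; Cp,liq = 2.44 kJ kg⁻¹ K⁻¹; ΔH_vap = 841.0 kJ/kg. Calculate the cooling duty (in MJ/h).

vapour 216→78.4 °C: -195.39 kJ/kg
condensation at 78.4 °C: -841 kJ/kg
liquid 78.4→26.7 °C: -126.15 kJ/kg
Δh = -195.39 + -841 + -126.15 = -1162.5 kJ/kg
Q = ṁ·Δh = 8.677 kg/s × -1162.5 kJ/kg = -10087 kJ/s
|Q| = 10087 kW = 36314 MJ/h

Q_c = 36300 MJ/h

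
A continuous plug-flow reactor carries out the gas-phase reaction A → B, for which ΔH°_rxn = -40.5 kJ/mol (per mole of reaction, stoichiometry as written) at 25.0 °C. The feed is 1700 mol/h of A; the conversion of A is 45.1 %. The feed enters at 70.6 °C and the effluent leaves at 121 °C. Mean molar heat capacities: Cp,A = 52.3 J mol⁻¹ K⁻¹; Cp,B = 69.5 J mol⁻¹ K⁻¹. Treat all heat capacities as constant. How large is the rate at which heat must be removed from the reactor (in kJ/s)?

Q_out = 7.03 kJ/s

Extent of reaction ξ = 0.451 × 1700 = 766.7 mol/h
Reaction term: ξ·ΔH°_rxn = 766.7 × -40.5 = -31051 kJ/h
Sensible, feed 70.6→25 °C: -4054.3 kJ/h
Outlet flows (mol/h): A 933.3, B 766.7
Sensible, products 25→121 °C: 9801.3 kJ/h
Q = ΔH = -25304 kJ/h = -7.029 kW
Heat removed = 7.029 kJ/s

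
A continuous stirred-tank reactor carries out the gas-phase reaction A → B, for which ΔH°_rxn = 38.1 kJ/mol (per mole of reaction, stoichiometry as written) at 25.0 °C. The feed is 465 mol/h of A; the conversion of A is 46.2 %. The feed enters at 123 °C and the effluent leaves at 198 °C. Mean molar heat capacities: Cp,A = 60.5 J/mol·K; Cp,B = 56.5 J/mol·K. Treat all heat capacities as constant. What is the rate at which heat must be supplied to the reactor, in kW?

Q_in = 2.82 kW

Extent of reaction ξ = 0.462 × 465 = 214.83 mol/h
Reaction term: ξ·ΔH°_rxn = 214.83 × 38.1 = 8185 kJ/h
Sensible, feed 123→25 °C: -2757 kJ/h
Outlet flows (mol/h): A 250.17, B 214.83
Sensible, products 25→198 °C: 4718.3 kJ/h
Q = ΔH = 10146 kJ/h = 2.8184 kW
Heat supplied = 2.8184 kW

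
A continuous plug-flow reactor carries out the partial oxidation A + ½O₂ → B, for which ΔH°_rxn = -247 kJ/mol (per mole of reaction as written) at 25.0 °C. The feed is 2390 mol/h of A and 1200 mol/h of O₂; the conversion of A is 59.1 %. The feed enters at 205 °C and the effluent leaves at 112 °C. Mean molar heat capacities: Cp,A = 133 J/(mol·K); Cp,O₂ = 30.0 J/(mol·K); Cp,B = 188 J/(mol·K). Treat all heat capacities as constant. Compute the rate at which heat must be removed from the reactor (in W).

Q_out = 105000 W

Extent of reaction ξ = 0.591 × 2390 = 1412.5 mol/h
Reaction term: ξ·ΔH°_rxn = 1412.5 × -247 = -348890 kJ/h
Sensible, feed 205→25 °C: -63697 kJ/h
Outlet flows (mol/h): A 977.51, O₂ 493.75, B 1412.5
Sensible, products 25→112 °C: 35702 kJ/h
Q = ΔH = -376880 kJ/h = -104.69 kW
Heat removed = 104690 W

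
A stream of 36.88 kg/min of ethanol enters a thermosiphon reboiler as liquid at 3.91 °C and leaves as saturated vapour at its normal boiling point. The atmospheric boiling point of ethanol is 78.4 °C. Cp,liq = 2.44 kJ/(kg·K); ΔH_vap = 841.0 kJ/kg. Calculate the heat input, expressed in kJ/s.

liquid 3.91→78.4 °C: 181.76 kJ/kg
vaporisation at 78.4 °C: 841 kJ/kg
Δh = 181.76 + 841 = 1022.8 kJ/kg
Q = ṁ·Δh = 36.88 kg/min × 1022.8 kJ/kg = 37719 kJ/min
|Q| = 628.65 kW

Q = 629 kJ/s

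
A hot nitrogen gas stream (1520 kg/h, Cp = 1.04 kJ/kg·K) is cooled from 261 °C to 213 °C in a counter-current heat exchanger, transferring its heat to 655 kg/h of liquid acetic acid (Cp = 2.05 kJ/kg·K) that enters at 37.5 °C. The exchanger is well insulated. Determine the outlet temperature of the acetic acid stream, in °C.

T_c,out = 94.0 °C

Heat released by hot stream: Q = 1520 × 1.04 × (261 − 213) = 75878 kJ/h
Energy balance on cold side (adiabatic exchanger): Q = ṁ_c·Cp_c·(T_c,out − T_c,in)
T_c,out = 37.5 + 75878/(655 × 2.05) = 94.01 °C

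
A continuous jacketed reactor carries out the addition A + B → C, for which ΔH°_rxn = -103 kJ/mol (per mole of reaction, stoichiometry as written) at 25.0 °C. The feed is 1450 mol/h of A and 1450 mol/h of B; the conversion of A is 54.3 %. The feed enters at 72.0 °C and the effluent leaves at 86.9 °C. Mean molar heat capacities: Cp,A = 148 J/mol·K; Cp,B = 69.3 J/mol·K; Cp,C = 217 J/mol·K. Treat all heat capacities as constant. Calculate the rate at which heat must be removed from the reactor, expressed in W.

Extent of reaction ξ = 0.543 × 1450 = 787.35 mol/h
Reaction term: ξ·ΔH°_rxn = 787.35 × -103 = -81097 kJ/h
Sensible, feed 72.0→25 °C: -14809 kJ/h
Outlet flows (mol/h): A 662.65, B 662.65, C 787.35
Sensible, products 25→86.9 °C: 19489 kJ/h
Q = ΔH = -76417 kJ/h = -21.227 kW
Heat removed = 21227 W

Q_out = 21200 W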